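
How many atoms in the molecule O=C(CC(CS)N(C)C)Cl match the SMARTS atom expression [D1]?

5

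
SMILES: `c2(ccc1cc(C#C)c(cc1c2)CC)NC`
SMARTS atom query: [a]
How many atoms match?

10

The query [a] means: a matches any aromatic atom.
Check the 16 heavy atoms by environment: 10× c (aromatic) → match; 5× C → no; 1× N → no.
That gives 10 matching atoms.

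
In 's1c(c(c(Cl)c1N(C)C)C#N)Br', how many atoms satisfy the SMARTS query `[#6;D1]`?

2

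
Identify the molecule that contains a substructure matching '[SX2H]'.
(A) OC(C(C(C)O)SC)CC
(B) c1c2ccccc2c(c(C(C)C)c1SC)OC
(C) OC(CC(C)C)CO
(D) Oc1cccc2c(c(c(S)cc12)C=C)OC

[SX2H] describes an aliphatic sulfur with two connections, one being H (a thiol).
(A) has a methylthio ether (-SCH3) but the sulfur has H0 (bonded to two carbons), not H1.
(B) has a methylthio ether (-SCH3) but the sulfur has H0 (bonded to two carbons), not H1.
(C) has a hydroxyl group (-OH) but it is an -OH, not an -SH.
(D) contains a thiol (-SH), which satisfies every atom and bond constraint.
So the answer is (D).

D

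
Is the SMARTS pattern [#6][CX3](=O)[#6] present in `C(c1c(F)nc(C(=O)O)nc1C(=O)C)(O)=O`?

Yes

The pattern [#6][CX3](=O)[#6] describes a carbonyl carbon (no H) flanked by two carbons — a ketone.
The molecule carries an acetyl/ketone group (-C(=O)CH3), whose atoms satisfy every constraint of the query, so the pattern matches.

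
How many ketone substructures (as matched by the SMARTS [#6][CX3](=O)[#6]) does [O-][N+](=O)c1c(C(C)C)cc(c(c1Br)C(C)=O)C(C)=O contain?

2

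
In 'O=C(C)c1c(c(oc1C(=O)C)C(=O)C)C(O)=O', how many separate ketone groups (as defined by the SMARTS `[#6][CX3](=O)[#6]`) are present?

3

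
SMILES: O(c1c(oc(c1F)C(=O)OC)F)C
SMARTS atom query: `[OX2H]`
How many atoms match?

0

Check the 13 heavy atoms by environment: 1× o (aromatic, H0, X2) → no; 4× c (aromatic, H0, X3) → no; 2× F (H0, X1) → no; 2× O (H0, X2) → no; 2× C (H3, X4) → no; 1× C (H0, X3) → no; 1× O (H0, X1) → no.
No environment satisfies the query, so 0 matching atoms.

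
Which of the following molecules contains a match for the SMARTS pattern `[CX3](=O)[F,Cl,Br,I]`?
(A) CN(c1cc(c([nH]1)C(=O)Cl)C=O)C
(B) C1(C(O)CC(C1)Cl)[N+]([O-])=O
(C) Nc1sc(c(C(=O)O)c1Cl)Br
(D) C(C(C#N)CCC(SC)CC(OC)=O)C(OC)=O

A

[CX3](=O)[F,Cl,Br,I] describes a carbonyl carbon bonded to a halogen (an acyl halide).
(A) contains an acyl chloride (-C(=O)Cl), which satisfies every atom and bond constraint.
(B) has a chloro substituent but the Cl is not on a carbonyl carbon.
(C) has a chloro substituent but the Cl is not on a carbonyl carbon.
(D) has a methyl-ester group (-C(=O)OCH3) but the carbonyl is bonded to -O-C, not to a halogen.
So the answer is (A).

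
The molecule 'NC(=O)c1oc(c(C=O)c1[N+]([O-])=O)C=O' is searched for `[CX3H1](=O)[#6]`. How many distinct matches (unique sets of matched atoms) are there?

2

[CX3H1](=O)[#6] is the SMARTS for an aldehyde: an sp2 carbon with one H, double-bonded to O and single-bonded to carbon.
The molecule carries 2 separate instances of an aldehyde (-CHO) meeting every constraint; each maps to a distinct set of atoms, giving 2 matches.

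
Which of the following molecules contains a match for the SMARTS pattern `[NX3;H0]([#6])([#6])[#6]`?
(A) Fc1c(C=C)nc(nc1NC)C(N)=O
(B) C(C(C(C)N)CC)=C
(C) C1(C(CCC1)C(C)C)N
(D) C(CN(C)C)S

[NX3;H0]([#6])([#6])[#6] describes a trivalent nitrogen with no H, bonded to three carbons (a tertiary amine).
(A) has a primary amide (-C(=O)NH2) but the amide nitrogen has H2 and only one carbon neighbour.
(B) has a primary amino group (-NH2) but the nitrogen has H2, not H0 with three carbons.
(C) has a primary amino group (-NH2) but the nitrogen has H2, not H0 with three carbons.
(D) contains a dimethylamino group (-N(CH3)2), which satisfies every atom and bond constraint.
So the answer is (D).

D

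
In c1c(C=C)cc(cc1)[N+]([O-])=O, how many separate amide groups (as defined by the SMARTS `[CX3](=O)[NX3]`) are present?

0

[CX3](=O)[NX3] is the SMARTS for an amide: a carbonyl carbon bonded to a trivalent nitrogen.
No fragment in the molecule satisfies every constraint, giving 0 matches.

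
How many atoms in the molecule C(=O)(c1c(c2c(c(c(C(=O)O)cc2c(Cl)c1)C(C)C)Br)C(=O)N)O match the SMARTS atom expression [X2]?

The query [X2] means: any atom with exactly two total connections (bonds + H).
Check the 24 heavy atoms by environment: 10× c (aromatic, X3) → no; 3× C (X3) → no; 3× O (X1) → no; 2× O (X2) → match; 1× N (X3) → no; 1× Br (X1) → no; 1× Cl (X1) → no; 3× C (X4) → no.
That gives 2 matching atoms.

2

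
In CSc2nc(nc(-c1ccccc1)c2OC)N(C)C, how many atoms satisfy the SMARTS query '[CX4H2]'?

0

The query [CX4H2] means: sp3 carbon (X4) with exactly two hydrogens.
Check the 19 heavy atoms by environment: 2× n (aromatic, H0, X2) → no; 5× c (aromatic, H0, X3) → no; 1× S (H0, X2) → no; 4× C (H3, X4) → no; 1× O (H0, X2) → no; 5× c (aromatic, H1, X3) → no; 1× N (H0, X3) → no.
No environment satisfies the query, so 0 matching atoms.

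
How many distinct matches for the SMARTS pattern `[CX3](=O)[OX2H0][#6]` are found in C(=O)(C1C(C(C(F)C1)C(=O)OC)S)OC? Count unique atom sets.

[CX3](=O)[OX2H0][#6] is the SMARTS for an ester: a carbonyl carbon bonded to an oxygen that is itself bonded to carbon (no H on that O).
The molecule carries 2 separate instances of a methyl-ester group (-C(=O)OCH3) meeting every constraint; each maps to a distinct set of atoms, giving 2 matches.

2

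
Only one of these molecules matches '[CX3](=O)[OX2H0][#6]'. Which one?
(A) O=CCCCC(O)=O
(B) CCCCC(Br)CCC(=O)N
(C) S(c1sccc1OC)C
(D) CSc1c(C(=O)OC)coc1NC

D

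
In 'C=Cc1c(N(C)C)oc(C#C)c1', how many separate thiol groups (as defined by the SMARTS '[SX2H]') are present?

[SX2H] is the SMARTS for a thiol: an aliphatic sulfur with two connections, one being H.
No fragment in the molecule satisfies every constraint, giving 0 matches.

0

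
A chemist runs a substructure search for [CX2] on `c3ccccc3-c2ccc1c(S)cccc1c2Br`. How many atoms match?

The query [CX2] means: C with X2: aliphatic carbon with exactly 2 total connections.
Check the 18 heavy atoms by environment: 16× c (aromatic, X3) → no; 1× S (X2) → no; 1× Br (X1) → no.
No environment satisfies the query, so 0 matching atoms.

0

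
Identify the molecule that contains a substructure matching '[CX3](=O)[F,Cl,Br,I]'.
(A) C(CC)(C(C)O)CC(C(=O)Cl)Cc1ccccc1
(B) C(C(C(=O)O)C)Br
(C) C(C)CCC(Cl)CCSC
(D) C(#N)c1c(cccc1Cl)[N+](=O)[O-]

[CX3](=O)[F,Cl,Br,I] describes a carbonyl carbon bonded to a halogen (an acyl halide).
(A) contains an acyl chloride (-C(=O)Cl), which satisfies every atom and bond constraint.
(B) has a carboxylic acid group (-C(=O)OH) but the carbonyl is bonded to -OH, not to a halogen.
(C) has a chloro substituent but the Cl is not on a carbonyl carbon.
(D) has a chloro substituent but the Cl is not on a carbonyl carbon.
So the answer is (A).

A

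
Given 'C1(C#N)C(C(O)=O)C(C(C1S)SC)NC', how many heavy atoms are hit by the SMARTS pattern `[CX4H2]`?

0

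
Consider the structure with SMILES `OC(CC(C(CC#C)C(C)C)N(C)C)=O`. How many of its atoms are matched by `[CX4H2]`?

2

The query [CX4H2] means: sp3 carbon (X4) with exactly two hydrogens.
Check the 15 heavy atoms by environment: 2× C (H2, X4) → match; 3× C (H1, X4) → no; 1× C (H0, X2) → no; 1× C (H1, X2) → no; 1× N (H0, X3) → no; 4× C (H3, X4) → no; 1× C (H0, X3) → no; 1× O (H0, X1) → no; 1× O (H1, X2) → no.
That gives 2 matching atoms.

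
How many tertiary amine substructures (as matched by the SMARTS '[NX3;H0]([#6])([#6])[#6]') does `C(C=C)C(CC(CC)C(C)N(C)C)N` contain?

[NX3;H0]([#6])([#6])[#6] is the SMARTS for a tertiary amine: a trivalent nitrogen with no H, bonded to three carbons.
Exactly one fragment in the molecule meets all constraints, giving 1 match.

1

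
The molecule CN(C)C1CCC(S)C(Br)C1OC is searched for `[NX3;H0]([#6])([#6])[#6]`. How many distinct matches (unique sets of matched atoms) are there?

1

[NX3;H0]([#6])([#6])[#6] is the SMARTS for a tertiary amine: a trivalent nitrogen with no H, bonded to three carbons.
Exactly one fragment in the molecule meets all constraints, giving 1 match.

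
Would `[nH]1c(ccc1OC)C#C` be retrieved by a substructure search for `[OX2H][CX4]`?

No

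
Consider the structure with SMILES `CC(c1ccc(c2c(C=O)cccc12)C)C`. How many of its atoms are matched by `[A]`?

6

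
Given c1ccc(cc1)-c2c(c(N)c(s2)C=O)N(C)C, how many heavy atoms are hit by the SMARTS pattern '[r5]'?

5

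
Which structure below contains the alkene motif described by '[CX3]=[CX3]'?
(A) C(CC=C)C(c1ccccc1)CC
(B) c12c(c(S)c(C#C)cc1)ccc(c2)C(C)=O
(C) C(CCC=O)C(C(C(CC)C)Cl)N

[CX3]=[CX3] describes a non-aromatic C=C double bond between two sp2 carbons (an alkene).
(A) contains a vinyl group (-CH=CH2), which satisfies every atom and bond constraint.
(B) has an ethynyl group (-C#CH) but the C-C bond is a triple bond, not a double bond.
(C) has an ethyl group (-CH2CH3) but its C-C bond is a single bond between CX4 carbons, not CX3=CX3.
So the answer is (A).

A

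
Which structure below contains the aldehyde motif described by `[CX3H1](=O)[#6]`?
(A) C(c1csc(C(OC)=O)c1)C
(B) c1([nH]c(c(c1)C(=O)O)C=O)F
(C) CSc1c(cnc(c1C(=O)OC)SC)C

[CX3H1](=O)[#6] describes an sp2 carbon with one H, double-bonded to O and single-bonded to carbon (an aldehyde).
(A) has a methyl-ester group (-C(=O)OCH3) but the carbonyl carbon has H0, not H1.
(B) contains an aldehyde (-CHO), which satisfies every atom and bond constraint.
(C) has a methyl-ester group (-C(=O)OCH3) but the carbonyl carbon has H0, not H1.
So the answer is (B).

B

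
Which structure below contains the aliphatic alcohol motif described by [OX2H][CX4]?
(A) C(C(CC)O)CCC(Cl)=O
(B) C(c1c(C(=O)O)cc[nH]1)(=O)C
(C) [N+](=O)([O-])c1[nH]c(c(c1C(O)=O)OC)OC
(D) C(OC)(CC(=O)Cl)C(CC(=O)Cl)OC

[OX2H][CX4] describes a hydroxyl oxygen bound to an sp3 (X4) carbon (an aliphatic alcohol).
(A) contains a hydroxyl group (-OH), which satisfies every atom and bond constraint.
(B) has a carboxylic acid group (-C(=O)OH) but the -OH is on a CX3 carbonyl carbon, not a CX4 carbon.
(C) has a carboxylic acid group (-C(=O)OH) but the -OH is on a CX3 carbonyl carbon, not a CX4 carbon.
(D) has a methoxy ether (-OCH3) but the oxygen has H0 (ether), not H1.
So the answer is (A).

A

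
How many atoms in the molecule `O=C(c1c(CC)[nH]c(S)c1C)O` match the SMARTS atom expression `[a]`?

5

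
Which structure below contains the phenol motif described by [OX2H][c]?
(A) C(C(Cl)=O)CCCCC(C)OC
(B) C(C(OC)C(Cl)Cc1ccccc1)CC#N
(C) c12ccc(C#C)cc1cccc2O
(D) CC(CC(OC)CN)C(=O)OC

C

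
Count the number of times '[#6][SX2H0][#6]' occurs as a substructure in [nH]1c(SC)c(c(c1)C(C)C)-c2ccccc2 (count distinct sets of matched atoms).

1

[#6][SX2H0][#6] is the SMARTS for a thioether: an aliphatic sulfur bridging two carbons with no H on the sulfur.
Exactly one fragment in the molecule meets all constraints, giving 1 match.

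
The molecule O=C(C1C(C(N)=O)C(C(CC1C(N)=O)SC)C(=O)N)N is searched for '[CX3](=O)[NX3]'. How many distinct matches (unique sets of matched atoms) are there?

[CX3](=O)[NX3] is the SMARTS for an amide: a carbonyl carbon bonded to a trivalent nitrogen.
The molecule carries 4 separate instances of a primary amide (-C(=O)NH2) meeting every constraint; each maps to a distinct set of atoms, giving 4 matches.

4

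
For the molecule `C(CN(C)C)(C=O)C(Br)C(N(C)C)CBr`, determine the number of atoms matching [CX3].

Check the 15 heavy atoms by environment: 9× C (X4) → no; 2× Br (X1) → no; 2× N (X3) → no; 1× C (X3) → match; 1× O (X1) → no.
That gives 1 matching atom.

1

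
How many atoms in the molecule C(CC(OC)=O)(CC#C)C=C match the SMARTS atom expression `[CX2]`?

2

The query [CX2] means: C with X2: aliphatic carbon with exactly 2 total connections.
Check the 11 heavy atoms by environment: 4× C (X4) → no; 2× C (X2) → match; 3× C (X3) → no; 1× O (X1) → no; 1× O (X2) → no.
That gives 2 matching atoms.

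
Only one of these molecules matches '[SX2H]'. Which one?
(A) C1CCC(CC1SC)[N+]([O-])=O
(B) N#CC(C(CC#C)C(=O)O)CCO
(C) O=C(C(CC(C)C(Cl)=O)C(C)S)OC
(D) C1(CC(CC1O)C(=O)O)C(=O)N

C

[SX2H] describes an aliphatic sulfur with two connections, one being H (a thiol).
(A) has a methylthio ether (-SCH3) but the sulfur has H0 (bonded to two carbons), not H1.
(B) has a hydroxyl group (-OH) but it is an -OH, not an -SH.
(C) contains a thiol (-SH), which satisfies every atom and bond constraint.
(D) has a hydroxyl group (-OH) but it is an -OH, not an -SH.
So the answer is (C).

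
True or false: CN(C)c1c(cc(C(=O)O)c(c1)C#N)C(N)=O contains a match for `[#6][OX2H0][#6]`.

False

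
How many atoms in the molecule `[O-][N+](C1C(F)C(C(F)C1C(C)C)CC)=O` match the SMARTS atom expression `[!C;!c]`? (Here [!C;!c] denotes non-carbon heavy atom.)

Check the 15 heavy atoms by environment: 10× C → no; 2× F → match; 1× N (charge +1) → match; 1× O (charge -1) → match; 1× O → match.
Summing the matching environments: 2 + 1 + 1 + 1 = 5 matching atoms.

5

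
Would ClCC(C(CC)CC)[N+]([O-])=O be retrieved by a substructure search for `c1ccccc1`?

The pattern c1ccccc1 describes six aromatic carbons in a ring — a benzene ring.
The closest candidate here is a methyl group (-CH3), but no six-membered all-carbon aromatic ring is present. No other fragment satisfies the full query, so there is no match.

No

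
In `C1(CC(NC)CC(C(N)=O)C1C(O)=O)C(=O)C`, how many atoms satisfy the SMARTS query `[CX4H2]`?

2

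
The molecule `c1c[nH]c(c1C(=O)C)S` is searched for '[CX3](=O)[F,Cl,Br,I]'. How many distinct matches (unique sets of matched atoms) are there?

[CX3](=O)[F,Cl,Br,I] is the SMARTS for an acyl halide: a carbonyl carbon bonded to a halogen.
No fragment in the molecule satisfies every constraint, giving 0 matches.

0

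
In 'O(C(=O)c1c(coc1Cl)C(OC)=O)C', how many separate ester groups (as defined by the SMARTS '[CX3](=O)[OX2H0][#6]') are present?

2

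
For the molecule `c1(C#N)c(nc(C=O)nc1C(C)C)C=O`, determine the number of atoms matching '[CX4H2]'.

0

Check the 15 heavy atoms by environment: 2× n (aromatic, H0, X2) → no; 4× c (aromatic, H0, X3) → no; 2× C (H1, X3) → no; 2× O (H0, X1) → no; 1× C (H1, X4) → no; 2× C (H3, X4) → no; 1× C (H0, X2) → no; 1× N (H0, X1) → no.
No environment satisfies the query, so 0 matching atoms.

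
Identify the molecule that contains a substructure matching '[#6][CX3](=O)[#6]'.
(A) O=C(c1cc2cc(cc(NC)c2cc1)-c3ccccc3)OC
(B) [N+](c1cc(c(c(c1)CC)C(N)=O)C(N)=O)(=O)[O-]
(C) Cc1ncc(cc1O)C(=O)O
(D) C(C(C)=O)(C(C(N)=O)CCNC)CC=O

[#6][CX3](=O)[#6] describes a carbonyl carbon (no H) flanked by two carbons (a ketone).
(A) has a methyl-ester group (-C(=O)OCH3) but one neighbour of the carbonyl carbon is O, not C.
(B) has a primary amide (-C(=O)NH2) but one neighbour of the carbonyl carbon is N, not C.
(C) has a carboxylic acid group (-C(=O)OH) but one neighbour of the carbonyl carbon is O, not C.
(D) contains an acetyl/ketone group (-C(=O)CH3), which satisfies every atom and bond constraint.
So the answer is (D).

D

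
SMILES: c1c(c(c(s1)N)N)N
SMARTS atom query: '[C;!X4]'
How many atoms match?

0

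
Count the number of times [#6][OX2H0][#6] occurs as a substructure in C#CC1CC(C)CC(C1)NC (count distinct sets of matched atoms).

0

[#6][OX2H0][#6] is the SMARTS for an ether: an aliphatic oxygen bridging two carbons with no H on the oxygen.
No fragment in the molecule satisfies every constraint, giving 0 matches.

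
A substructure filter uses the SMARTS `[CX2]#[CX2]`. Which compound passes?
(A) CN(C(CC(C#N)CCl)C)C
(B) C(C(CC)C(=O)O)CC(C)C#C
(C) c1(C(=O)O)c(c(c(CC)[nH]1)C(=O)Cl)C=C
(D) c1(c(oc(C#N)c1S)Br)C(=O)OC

B

[CX2]#[CX2] describes a carbon-carbon triple bond (an alkyne).
(A) has a nitrile (-C#N) but the triple bond is C#N, not C#C.
(B) contains an ethynyl group (-C#CH), which satisfies every atom and bond constraint.
(C) has a vinyl group (-CH=CH2) but the C=C is a double bond; both carbons are CX3, not CX2.
(D) has a nitrile (-C#N) but the triple bond is C#N, not C#C.
So the answer is (B).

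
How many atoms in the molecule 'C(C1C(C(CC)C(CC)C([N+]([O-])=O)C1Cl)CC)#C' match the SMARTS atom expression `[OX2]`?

The query [OX2] means: aliphatic oxygen with two total connections — ether, hydroxyl, or ester single-bond O.
Check the 18 heavy atoms by environment: 12× C (X4) → no; 1× N (charge +1, X3) → no; 1× O (charge -1, X1) → no; 1× O (X1) → no; 2× C (X2) → no; 1× Cl (X1) → no.
No environment satisfies the query, so 0 matching atoms.

0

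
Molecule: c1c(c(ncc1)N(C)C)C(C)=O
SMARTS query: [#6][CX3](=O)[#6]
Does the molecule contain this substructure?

Yes

The pattern [#6][CX3](=O)[#6] describes a carbonyl carbon (no H) flanked by two carbons — a ketone.
The molecule carries an acetyl/ketone group (-C(=O)CH3), whose atoms satisfy every constraint of the query, so the pattern matches.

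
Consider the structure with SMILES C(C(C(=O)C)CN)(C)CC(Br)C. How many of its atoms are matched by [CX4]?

The query [CX4] means: C with X4: aliphatic carbon with exactly 4 total connections (bonds + H).
Check the 12 heavy atoms by environment: 8× C (X4) → match; 1× Br (X1) → no; 1× C (X3) → no; 1× O (X1) → no; 1× N (X3) → no.
That gives 8 matching atoms.

8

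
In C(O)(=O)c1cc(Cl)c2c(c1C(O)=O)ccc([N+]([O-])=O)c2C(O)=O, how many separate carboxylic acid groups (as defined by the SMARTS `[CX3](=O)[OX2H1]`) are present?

3

[CX3](=O)[OX2H1] is the SMARTS for a carboxylic acid: an sp2 carbon double-bonded to O and single-bonded to an -OH oxygen.
The molecule carries 3 separate instances of a carboxylic acid group (-C(=O)OH) meeting every constraint; each maps to a distinct set of atoms, giving 3 matches.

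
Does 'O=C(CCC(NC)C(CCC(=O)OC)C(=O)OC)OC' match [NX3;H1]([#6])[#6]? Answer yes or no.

Yes

The pattern [NX3;H1]([#6])[#6] describes a trivalent nitrogen with one H, bonded to two carbons — a secondary amine.
The molecule carries an N-methylamino group (-NHCH3), whose atoms satisfy every constraint of the query, so the pattern matches.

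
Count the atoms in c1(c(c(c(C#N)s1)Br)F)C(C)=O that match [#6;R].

The query [#6;R] means: carbon that is part of a ring.
Check the 12 heavy atoms by environment: 1× s (aromatic, in 5-ring) → no; 4× c (aromatic, in 5-ring) → match; 3× C (acyclic) → no; 1× N (acyclic) → no; 1× F (acyclic) → no; 1× Br (acyclic) → no; 1× O (acyclic) → no.
That gives 4 matching atoms.

4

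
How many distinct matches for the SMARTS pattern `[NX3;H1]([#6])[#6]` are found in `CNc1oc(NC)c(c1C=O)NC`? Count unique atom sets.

[NX3;H1]([#6])[#6] is the SMARTS for a secondary amine: a trivalent nitrogen with one H, bonded to two carbons.
The molecule carries 3 separate instances of an N-methylamino group (-NHCH3) meeting every constraint; each maps to a distinct set of atoms, giving 3 matches.

3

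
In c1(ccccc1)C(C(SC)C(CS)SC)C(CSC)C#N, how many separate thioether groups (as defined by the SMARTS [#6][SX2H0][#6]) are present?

3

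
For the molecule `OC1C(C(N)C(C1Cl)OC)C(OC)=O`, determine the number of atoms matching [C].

8

The query [C] means: uppercase C matches aliphatic (non-aromatic) carbon only.
Check the 14 heavy atoms by environment: 8× C → match; 4× O → no; 1× Cl → no; 1× N → no.
That gives 8 matching atoms.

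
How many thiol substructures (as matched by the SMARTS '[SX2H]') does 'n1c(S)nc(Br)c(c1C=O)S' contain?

2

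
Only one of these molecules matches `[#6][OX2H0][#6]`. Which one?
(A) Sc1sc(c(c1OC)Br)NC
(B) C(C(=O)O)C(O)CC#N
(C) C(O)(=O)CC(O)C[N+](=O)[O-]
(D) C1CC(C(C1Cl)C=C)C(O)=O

A

[#6][OX2H0][#6] describes an aliphatic oxygen bridging two carbons with no H on the oxygen (an ether).
(A) contains a methoxy ether (-OCH3), which satisfies every atom and bond constraint.
(B) has a carboxylic acid group (-C(=O)OH) but the -OH oxygen has H1; the =O is OX1, not OX2.
(C) has a hydroxyl group (-OH) but the oxygen has H1, not H0 bridging two carbons.
(D) has a carboxylic acid group (-C(=O)OH) but the -OH oxygen has H1; the =O is OX1, not OX2.
So the answer is (A).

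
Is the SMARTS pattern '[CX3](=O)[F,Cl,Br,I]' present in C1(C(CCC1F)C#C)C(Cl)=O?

Yes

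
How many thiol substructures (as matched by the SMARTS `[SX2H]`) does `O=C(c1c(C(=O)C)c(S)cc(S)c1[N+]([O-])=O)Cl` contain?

2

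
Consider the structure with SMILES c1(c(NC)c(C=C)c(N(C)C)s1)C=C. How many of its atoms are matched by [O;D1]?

0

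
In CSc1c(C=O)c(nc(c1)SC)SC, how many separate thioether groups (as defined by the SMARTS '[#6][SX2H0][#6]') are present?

[#6][SX2H0][#6] is the SMARTS for a thioether: an aliphatic sulfur bridging two carbons with no H on the sulfur.
The molecule carries 3 separate instances of a methylthio ether (-SCH3) meeting every constraint; each maps to a distinct set of atoms, giving 3 matches.

3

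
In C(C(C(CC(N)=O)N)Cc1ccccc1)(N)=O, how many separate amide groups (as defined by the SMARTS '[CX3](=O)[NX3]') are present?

2

[CX3](=O)[NX3] is the SMARTS for an amide: a carbonyl carbon bonded to a trivalent nitrogen.
The molecule carries 2 separate instances of a primary amide (-C(=O)NH2) meeting every constraint; each maps to a distinct set of atoms, giving 2 matches.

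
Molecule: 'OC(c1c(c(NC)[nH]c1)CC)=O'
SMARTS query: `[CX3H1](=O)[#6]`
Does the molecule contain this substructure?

The pattern [CX3H1](=O)[#6] describes an sp2 carbon with one H, double-bonded to O and single-bonded to carbon — an aldehyde.
The closest candidate here is a carboxylic acid group (-C(=O)OH), but the carbonyl carbon has H0 and is bonded to O, not H1. No other fragment satisfies the full query, so there is no match.

No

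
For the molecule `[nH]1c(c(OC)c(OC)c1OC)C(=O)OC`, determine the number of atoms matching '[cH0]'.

4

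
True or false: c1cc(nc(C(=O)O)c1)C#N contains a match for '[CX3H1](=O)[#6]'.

False

The pattern [CX3H1](=O)[#6] describes an sp2 carbon with one H, double-bonded to O and single-bonded to carbon — an aldehyde.
The closest candidate here is a carboxylic acid group (-C(=O)OH), but the carbonyl carbon has H0 and is bonded to O, not H1. No other fragment satisfies the full query, so there is no match.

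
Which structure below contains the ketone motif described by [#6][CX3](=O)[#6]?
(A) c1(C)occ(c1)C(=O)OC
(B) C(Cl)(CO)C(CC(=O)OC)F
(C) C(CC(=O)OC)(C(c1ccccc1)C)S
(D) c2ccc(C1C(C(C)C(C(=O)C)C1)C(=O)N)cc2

D

[#6][CX3](=O)[#6] describes a carbonyl carbon (no H) flanked by two carbons (a ketone).
(A) has a methyl-ester group (-C(=O)OCH3) but one neighbour of the carbonyl carbon is O, not C.
(B) has a methyl-ester group (-C(=O)OCH3) but one neighbour of the carbonyl carbon is O, not C.
(C) has a methyl-ester group (-C(=O)OCH3) but one neighbour of the carbonyl carbon is O, not C.
(D) contains an acetyl/ketone group (-C(=O)CH3), which satisfies every atom and bond constraint.
So the answer is (D).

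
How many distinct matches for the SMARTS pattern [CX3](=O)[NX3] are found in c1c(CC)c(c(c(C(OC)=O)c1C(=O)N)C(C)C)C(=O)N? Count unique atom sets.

[CX3](=O)[NX3] is the SMARTS for an amide: a carbonyl carbon bonded to a trivalent nitrogen.
The molecule carries 2 separate instances of a primary amide (-C(=O)NH2) meeting every constraint; each maps to a distinct set of atoms, giving 2 matches.

2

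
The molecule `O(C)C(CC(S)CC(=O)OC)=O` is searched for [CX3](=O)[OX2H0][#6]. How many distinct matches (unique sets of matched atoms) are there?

2

[CX3](=O)[OX2H0][#6] is the SMARTS for an ester: a carbonyl carbon bonded to an oxygen that is itself bonded to carbon (no H on that O).
The molecule carries 2 separate instances of a methyl-ester group (-C(=O)OCH3) meeting every constraint; each maps to a distinct set of atoms, giving 2 matches.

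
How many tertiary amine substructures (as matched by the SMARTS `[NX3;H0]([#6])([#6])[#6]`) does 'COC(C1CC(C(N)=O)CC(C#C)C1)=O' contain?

[NX3;H0]([#6])([#6])[#6] is the SMARTS for a tertiary amine: a trivalent nitrogen with no H, bonded to three carbons.
The molecule has a primary amide (-C(=O)NH2), but the amide nitrogen has H2 and only one carbon neighbour; nothing else fits, so there are 0 matches.

0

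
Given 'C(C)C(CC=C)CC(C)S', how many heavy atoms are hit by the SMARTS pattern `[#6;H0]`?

0

The query [#6;H0] means: any carbon with no attached hydrogen.
Check the 10 heavy atoms by environment: 2× C (H3) → no; 3× C (H1) → no; 4× C (H2) → no; 1× S (H1) → no.
No environment satisfies the query, so 0 matching atoms.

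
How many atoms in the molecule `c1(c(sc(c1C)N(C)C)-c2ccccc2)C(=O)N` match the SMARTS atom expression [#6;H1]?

5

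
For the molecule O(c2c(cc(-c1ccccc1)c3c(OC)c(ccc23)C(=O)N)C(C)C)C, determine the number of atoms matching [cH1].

8

Check the 26 heavy atoms by environment: 8× c (aromatic, H0) → no; 8× c (aromatic, H1) → match; 1× C (H0) → no; 3× O (H0) → no; 1× N (H2) → no; 4× C (H3) → no; 1× C (H1) → no.
That gives 8 matching atoms.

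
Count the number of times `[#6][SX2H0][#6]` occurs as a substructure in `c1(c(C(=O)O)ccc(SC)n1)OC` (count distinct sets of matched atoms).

1

[#6][SX2H0][#6] is the SMARTS for a thioether: an aliphatic sulfur bridging two carbons with no H on the sulfur.
Exactly one fragment in the molecule meets all constraints, giving 1 match.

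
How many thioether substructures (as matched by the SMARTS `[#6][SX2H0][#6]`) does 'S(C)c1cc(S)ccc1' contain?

1

[#6][SX2H0][#6] is the SMARTS for a thioether: an aliphatic sulfur bridging two carbons with no H on the sulfur.
Exactly one fragment in the molecule meets all constraints, giving 1 match.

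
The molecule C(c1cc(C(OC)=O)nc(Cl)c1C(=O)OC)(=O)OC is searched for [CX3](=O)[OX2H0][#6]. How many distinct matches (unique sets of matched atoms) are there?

[CX3](=O)[OX2H0][#6] is the SMARTS for an ester: a carbonyl carbon bonded to an oxygen that is itself bonded to carbon (no H on that O).
The molecule carries 3 separate instances of a methyl-ester group (-C(=O)OCH3) meeting every constraint; each maps to a distinct set of atoms, giving 3 matches.

3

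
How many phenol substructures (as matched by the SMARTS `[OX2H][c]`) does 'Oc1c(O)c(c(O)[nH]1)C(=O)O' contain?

3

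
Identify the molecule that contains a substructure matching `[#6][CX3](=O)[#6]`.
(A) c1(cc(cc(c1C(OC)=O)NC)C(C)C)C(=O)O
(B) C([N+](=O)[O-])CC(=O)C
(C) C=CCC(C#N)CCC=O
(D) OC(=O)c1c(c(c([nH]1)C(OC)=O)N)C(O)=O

[#6][CX3](=O)[#6] describes a carbonyl carbon (no H) flanked by two carbons (a ketone).
(A) has a carboxylic acid group (-C(=O)OH) but one neighbour of the carbonyl carbon is O, not C.
(B) contains an acetyl/ketone group (-C(=O)CH3), which satisfies every atom and bond constraint.
(C) has an aldehyde (-CHO) but the carbonyl carbon has H1, so it is not flanked by two carbons.
(D) has a methyl-ester group (-C(=O)OCH3) but one neighbour of the carbonyl carbon is O, not C.
So the answer is (B).

B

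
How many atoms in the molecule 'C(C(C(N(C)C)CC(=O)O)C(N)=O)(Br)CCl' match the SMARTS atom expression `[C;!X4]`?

2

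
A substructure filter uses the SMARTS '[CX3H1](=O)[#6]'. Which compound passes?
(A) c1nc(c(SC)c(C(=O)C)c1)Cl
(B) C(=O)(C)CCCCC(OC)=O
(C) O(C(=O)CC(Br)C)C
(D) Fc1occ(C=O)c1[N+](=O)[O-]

D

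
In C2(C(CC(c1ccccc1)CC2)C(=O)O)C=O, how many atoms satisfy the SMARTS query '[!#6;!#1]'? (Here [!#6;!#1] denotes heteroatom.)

3

The query [!#6;!#1] means: not carbon and not hydrogen — any heteroatom.
Check the 17 heavy atoms by environment: 8× C → no; 6× c (aromatic) → no; 3× O → match.
That gives 3 matching atoms.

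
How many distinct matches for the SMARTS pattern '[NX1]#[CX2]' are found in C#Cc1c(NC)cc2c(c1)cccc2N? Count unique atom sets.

0

[NX1]#[CX2] is the SMARTS for a nitrile: a nitrogen triple-bonded to a two-connected carbon.
The molecule has a primary amino group (-NH2), but the nitrogen is NX3 (three connections), not NX1 triple-bonded; nothing else fits, so there are 0 matches.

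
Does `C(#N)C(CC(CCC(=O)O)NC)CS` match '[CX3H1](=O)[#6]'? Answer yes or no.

No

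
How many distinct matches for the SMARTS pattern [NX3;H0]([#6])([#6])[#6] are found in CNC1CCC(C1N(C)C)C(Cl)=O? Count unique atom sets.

1

[NX3;H0]([#6])([#6])[#6] is the SMARTS for a tertiary amine: a trivalent nitrogen with no H, bonded to three carbons.
Exactly one fragment in the molecule meets all constraints, giving 1 match.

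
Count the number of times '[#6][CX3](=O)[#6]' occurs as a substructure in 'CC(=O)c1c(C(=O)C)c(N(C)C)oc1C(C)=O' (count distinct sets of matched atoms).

3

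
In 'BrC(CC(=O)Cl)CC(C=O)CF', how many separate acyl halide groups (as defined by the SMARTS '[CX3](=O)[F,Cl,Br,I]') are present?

1

[CX3](=O)[F,Cl,Br,I] is the SMARTS for an acyl halide: a carbonyl carbon bonded to a halogen.
Exactly one fragment in the molecule meets all constraints, giving 1 match.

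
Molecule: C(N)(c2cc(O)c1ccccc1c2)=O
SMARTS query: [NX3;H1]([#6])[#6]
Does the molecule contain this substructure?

No

The pattern [NX3;H1]([#6])[#6] describes a trivalent nitrogen with one H, bonded to two carbons — a secondary amine.
The closest candidate here is a primary amide (-C(=O)NH2), but the -C(=O)NH2 nitrogen has H2, not H1. No other fragment satisfies the full query, so there is no match.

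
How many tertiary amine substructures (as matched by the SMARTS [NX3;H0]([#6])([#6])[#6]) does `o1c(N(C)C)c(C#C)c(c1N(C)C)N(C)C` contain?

3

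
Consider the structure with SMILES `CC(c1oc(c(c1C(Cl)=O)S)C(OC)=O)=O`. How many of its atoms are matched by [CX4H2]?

0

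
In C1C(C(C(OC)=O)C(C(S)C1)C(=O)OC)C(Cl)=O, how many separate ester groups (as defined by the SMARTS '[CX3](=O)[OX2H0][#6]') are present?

2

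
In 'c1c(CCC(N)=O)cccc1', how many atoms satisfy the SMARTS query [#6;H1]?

The query [#6;H1] means: any carbon bearing exactly one hydrogen.
Check the 11 heavy atoms by environment: 2× C (H2) → no; 1× C (H0) → no; 1× O (H0) → no; 1× N (H2) → no; 1× c (aromatic, H0) → no; 5× c (aromatic, H1) → match.
That gives 5 matching atoms.

5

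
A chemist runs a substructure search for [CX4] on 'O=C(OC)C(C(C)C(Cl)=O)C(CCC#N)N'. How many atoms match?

7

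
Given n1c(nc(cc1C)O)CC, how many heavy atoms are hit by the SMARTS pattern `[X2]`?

3

The query [X2] means: any atom with exactly two total connections (bonds + H).
Check the 10 heavy atoms by environment: 2× n (aromatic, X2) → match; 4× c (aromatic, X3) → no; 3× C (X4) → no; 1× O (X2) → match.
Summing the matching environments: 2 + 1 = 3 matching atoms.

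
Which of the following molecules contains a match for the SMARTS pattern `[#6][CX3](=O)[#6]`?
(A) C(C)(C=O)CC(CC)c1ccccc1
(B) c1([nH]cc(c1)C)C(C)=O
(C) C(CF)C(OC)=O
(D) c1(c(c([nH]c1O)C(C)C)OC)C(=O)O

B

[#6][CX3](=O)[#6] describes a carbonyl carbon (no H) flanked by two carbons (a ketone).
(A) has an aldehyde (-CHO) but the carbonyl carbon has H1, so it is not flanked by two carbons.
(B) contains an acetyl/ketone group (-C(=O)CH3), which satisfies every atom and bond constraint.
(C) has a methyl-ester group (-C(=O)OCH3) but one neighbour of the carbonyl carbon is O, not C.
(D) has a carboxylic acid group (-C(=O)OH) but one neighbour of the carbonyl carbon is O, not C.
So the answer is (B).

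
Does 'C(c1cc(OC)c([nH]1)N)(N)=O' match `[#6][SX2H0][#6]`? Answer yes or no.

No

The pattern [#6][SX2H0][#6] describes an aliphatic sulfur bridging two carbons with no H on the sulfur — a thioether.
The closest candidate here is a methoxy ether (-OCH3), but the bridging atom is O, not S. No other fragment satisfies the full query, so there is no match.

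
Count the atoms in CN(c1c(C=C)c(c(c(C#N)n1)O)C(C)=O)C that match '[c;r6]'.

5

The query [c;r6] means: aromatic carbon that belongs to a six-membered ring.
Check the 17 heavy atoms by environment: 1× n (aromatic, in 6-ring) → no; 5× c (aromatic, in 6-ring) → match; 7× C (acyclic) → no; 2× O (acyclic) → no; 2× N (acyclic) → no.
That gives 5 matching atoms.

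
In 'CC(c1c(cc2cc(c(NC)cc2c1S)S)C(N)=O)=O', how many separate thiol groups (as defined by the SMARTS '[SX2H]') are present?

[SX2H] is the SMARTS for a thiol: an aliphatic sulfur with two connections, one being H.
The molecule carries 2 separate instances of a thiol (-SH) meeting every constraint; each maps to a distinct set of atoms, giving 2 matches.

2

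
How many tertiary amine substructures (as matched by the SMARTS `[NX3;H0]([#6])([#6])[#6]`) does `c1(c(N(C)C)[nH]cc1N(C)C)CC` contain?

[NX3;H0]([#6])([#6])[#6] is the SMARTS for a tertiary amine: a trivalent nitrogen with no H, bonded to three carbons.
The molecule carries 2 separate instances of a dimethylamino group (-N(CH3)2) meeting every constraint; each maps to a distinct set of atoms, giving 2 matches.

2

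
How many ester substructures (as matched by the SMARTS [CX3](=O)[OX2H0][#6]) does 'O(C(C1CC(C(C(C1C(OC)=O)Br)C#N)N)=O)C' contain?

2

[CX3](=O)[OX2H0][#6] is the SMARTS for an ester: a carbonyl carbon bonded to an oxygen that is itself bonded to carbon (no H on that O).
The molecule carries 2 separate instances of a methyl-ester group (-C(=O)OCH3) meeting every constraint; each maps to a distinct set of atoms, giving 2 matches.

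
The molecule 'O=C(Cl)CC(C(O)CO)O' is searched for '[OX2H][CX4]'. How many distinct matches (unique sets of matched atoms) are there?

3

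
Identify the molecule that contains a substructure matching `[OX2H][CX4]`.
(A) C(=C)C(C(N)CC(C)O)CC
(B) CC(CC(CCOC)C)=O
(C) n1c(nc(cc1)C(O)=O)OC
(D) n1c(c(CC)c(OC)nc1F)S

A

[OX2H][CX4] describes a hydroxyl oxygen bound to an sp3 (X4) carbon (an aliphatic alcohol).
(A) contains a hydroxyl group (-OH), which satisfies every atom and bond constraint.
(B) has a methoxy ether (-OCH3) but the oxygen has H0 (ether), not H1.
(C) has a carboxylic acid group (-C(=O)OH) but the -OH is on a CX3 carbonyl carbon, not a CX4 carbon.
(D) has a methoxy ether (-OCH3) but the oxygen has H0 (ether), not H1.
So the answer is (A).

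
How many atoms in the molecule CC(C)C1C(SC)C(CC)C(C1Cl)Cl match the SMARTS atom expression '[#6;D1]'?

4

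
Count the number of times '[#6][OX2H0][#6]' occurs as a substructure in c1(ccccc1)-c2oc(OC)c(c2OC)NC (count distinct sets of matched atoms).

2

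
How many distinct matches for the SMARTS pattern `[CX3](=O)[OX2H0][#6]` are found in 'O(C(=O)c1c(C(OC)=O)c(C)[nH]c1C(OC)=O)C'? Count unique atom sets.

3

[CX3](=O)[OX2H0][#6] is the SMARTS for an ester: a carbonyl carbon bonded to an oxygen that is itself bonded to carbon (no H on that O).
The molecule carries 3 separate instances of a methyl-ester group (-C(=O)OCH3) meeting every constraint; each maps to a distinct set of atoms, giving 3 matches.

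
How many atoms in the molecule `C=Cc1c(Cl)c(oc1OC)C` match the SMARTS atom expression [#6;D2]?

1

The query [#6;D2] means: any carbon bonded to exactly two heavy atoms.
Check the 11 heavy atoms by environment: 1× o (aromatic, D2) → no; 4× c (aromatic, D3) → no; 1× C (D2) → match; 3× C (D1) → no; 1× O (D2) → no; 1× Cl (D1) → no.
That gives 1 matching atom.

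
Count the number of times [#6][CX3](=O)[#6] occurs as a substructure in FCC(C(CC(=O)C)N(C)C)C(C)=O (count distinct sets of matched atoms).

2

[#6][CX3](=O)[#6] is the SMARTS for a ketone: a carbonyl carbon (no H) flanked by two carbons.
The molecule carries 2 separate instances of an acetyl/ketone group (-C(=O)CH3) meeting every constraint; each maps to a distinct set of atoms, giving 2 matches.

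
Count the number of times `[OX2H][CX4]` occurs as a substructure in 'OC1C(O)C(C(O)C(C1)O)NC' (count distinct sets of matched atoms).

4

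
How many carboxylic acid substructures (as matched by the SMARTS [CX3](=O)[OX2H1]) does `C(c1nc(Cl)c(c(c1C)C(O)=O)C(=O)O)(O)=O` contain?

3

[CX3](=O)[OX2H1] is the SMARTS for a carboxylic acid: an sp2 carbon double-bonded to O and single-bonded to an -OH oxygen.
The molecule carries 3 separate instances of a carboxylic acid group (-C(=O)OH) meeting every constraint; each maps to a distinct set of atoms, giving 3 matches.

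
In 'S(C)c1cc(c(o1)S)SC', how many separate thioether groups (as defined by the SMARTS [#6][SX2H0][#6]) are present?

[#6][SX2H0][#6] is the SMARTS for a thioether: an aliphatic sulfur bridging two carbons with no H on the sulfur.
The molecule carries 2 separate instances of a methylthio ether (-SCH3) meeting every constraint; each maps to a distinct set of atoms, giving 2 matches.

2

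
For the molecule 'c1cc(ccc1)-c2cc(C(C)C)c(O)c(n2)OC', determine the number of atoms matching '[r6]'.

12

The query [r6] means: r6 matches atoms in a six-membered ring.
Check the 18 heavy atoms by environment: 1× n (aromatic, in 6-ring) → match; 11× c (aromatic, in 6-ring) → match; 4× C (acyclic) → no; 2× O (acyclic) → no.
Summing the matching environments: 1 + 11 = 12 matching atoms.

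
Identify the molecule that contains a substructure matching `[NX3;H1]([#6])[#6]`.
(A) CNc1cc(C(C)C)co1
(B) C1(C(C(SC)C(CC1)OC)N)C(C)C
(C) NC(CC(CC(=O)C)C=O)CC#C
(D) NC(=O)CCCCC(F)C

[NX3;H1]([#6])[#6] describes a trivalent nitrogen with one H, bonded to two carbons (a secondary amine).
(A) contains an N-methylamino group (-NHCH3), which satisfies every atom and bond constraint.
(B) has a primary amino group (-NH2) but the nitrogen has H2 and only one carbon neighbour.
(C) has a primary amino group (-NH2) but the nitrogen has H2 and only one carbon neighbour.
(D) has a primary amide (-C(=O)NH2) but the -C(=O)NH2 nitrogen has H2, not H1.
So the answer is (A).

A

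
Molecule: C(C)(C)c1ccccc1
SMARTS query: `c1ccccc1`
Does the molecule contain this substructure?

The pattern c1ccccc1 describes six aromatic carbons in a ring — a benzene ring.
The required atom environment is present in the molecule, so the pattern matches.

Yes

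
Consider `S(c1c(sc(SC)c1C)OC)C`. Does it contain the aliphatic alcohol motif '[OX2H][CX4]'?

No

The pattern [OX2H][CX4] describes a hydroxyl oxygen bound to an sp3 (X4) carbon — an aliphatic alcohol.
The closest candidate here is a methoxy ether (-OCH3), but the oxygen has H0 (ether), not H1. No other fragment satisfies the full query, so there is no match.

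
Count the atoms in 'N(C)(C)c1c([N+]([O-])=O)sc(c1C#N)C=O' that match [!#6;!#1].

The query [!#6;!#1] means: not carbon and not hydrogen — any heteroatom.
Check the 15 heavy atoms by environment: 1× s (aromatic) → match; 4× c (aromatic) → no; 4× C → no; 2× N → match; 2× O → match; 1× N (charge +1) → match; 1× O (charge -1) → match.
Summing the matching environments: 1 + 2 + 2 + 1 + 1 = 7 matching atoms.

7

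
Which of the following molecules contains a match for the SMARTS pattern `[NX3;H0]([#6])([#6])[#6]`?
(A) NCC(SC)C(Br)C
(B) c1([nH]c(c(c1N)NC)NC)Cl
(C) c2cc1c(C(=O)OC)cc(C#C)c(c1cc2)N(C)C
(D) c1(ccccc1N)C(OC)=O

C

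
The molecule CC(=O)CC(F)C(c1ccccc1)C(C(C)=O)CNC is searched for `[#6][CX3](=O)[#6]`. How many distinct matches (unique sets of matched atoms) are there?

2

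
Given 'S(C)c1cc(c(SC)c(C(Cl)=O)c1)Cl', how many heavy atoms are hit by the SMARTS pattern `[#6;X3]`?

7

The query [#6;X3] means: any carbon (aromatic or not) with three total connections.
Check the 14 heavy atoms by environment: 6× c (aromatic, X3) → match; 1× C (X3) → match; 1× O (X1) → no; 2× Cl (X1) → no; 2× S (X2) → no; 2× C (X4) → no.
Summing the matching environments: 6 + 1 = 7 matching atoms.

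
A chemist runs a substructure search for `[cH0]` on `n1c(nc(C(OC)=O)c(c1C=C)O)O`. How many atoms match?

4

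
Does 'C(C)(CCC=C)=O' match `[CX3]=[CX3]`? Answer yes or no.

The pattern [CX3]=[CX3] describes a non-aromatic C=C double bond between two sp2 carbons — an alkene.
The molecule carries a vinyl group (-CH=CH2), whose atoms satisfy every constraint of the query, so the pattern matches.

Yes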